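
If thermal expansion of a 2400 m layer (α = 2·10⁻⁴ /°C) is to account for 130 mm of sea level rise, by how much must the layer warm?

about 0.27 K

ΔT = Δh/(αH) = 0.13 / (2×10⁻⁴ × 2400) ≈ 0.2708 K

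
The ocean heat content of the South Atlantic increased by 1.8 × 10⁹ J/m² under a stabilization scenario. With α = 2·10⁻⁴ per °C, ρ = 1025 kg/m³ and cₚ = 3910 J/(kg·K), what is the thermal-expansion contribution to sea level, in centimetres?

Δh = αQ/(ρcₚ) = 2×10⁻⁴ × 1.8×10⁹ / (1025 × 3910) ≈ 0.089826 m

about 9.0 cm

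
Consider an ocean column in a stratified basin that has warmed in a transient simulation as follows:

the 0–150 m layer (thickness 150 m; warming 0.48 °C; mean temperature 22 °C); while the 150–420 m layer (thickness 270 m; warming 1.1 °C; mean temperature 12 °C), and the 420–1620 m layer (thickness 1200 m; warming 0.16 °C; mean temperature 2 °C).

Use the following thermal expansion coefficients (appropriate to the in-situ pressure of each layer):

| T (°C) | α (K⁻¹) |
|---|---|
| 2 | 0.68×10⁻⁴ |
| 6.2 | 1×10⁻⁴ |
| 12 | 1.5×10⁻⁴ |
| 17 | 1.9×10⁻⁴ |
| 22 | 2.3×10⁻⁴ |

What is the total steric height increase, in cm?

Δh = 7.42 cm

Layer 1 at 22 °C → α = 2.3×10⁻⁴ K⁻¹
Layer 2 at 12 °C → α = 1.5×10⁻⁴ K⁻¹
Layer 3 at 2 °C → α = 0.68×10⁻⁴ K⁻¹
150 × 0.48 × 2.3×10⁻⁴ = 0.01656 m
1.1 × 270 × 1.5×10⁻⁴ = 0.04455 m
420–1620 m: 1200 × 0.16 × 0.68×10⁻⁴ = 0.013056 m
Δh = 0.01656 + 0.04455 + 0.013056 = 0.074166 m ≈ 7.42 cm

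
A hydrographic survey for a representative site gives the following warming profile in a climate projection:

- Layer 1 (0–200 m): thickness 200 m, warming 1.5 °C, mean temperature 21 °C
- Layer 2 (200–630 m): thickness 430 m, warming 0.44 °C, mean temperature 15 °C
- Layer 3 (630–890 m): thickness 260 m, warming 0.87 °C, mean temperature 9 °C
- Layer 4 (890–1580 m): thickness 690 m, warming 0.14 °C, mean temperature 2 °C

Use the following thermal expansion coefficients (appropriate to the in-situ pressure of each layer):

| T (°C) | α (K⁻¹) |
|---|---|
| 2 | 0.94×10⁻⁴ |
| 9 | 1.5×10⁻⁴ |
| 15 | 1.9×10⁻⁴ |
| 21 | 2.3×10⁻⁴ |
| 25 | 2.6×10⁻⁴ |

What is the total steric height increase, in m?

Layer 1 at 21 °C → α = 2.3×10⁻⁴ K⁻¹
Layer 2 at 15 °C → α = 1.9×10⁻⁴ K⁻¹
Layer 3 at 9 °C → α = 1.5×10⁻⁴ K⁻¹
Layer 4 at 2 °C → α = 0.94×10⁻⁴ K⁻¹
2.3×10⁻⁴ × 1.5 × 200 = 0.06900 m
200–630 m: 1.9×10⁻⁴ × 430 × 0.44 = 0.035948 m
260 × 1.5×10⁻⁴ × 0.87 = 0.03393 m
690 × 0.14 × 0.94×10⁻⁴ = 0.0090804 m
Δh = 0.06900 + 0.035948 + 0.03393 + 0.0090804 = 0.1479584 m ≈ 0.148 m

Δh = 0.148 m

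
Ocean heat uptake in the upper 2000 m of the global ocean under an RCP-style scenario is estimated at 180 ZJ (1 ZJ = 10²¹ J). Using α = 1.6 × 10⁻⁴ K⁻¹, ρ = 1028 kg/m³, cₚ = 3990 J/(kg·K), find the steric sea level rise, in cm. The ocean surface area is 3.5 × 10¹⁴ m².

Per unit area: Q = 180×10²¹ / (3.5×10¹⁴) ≈ 5.143×10⁸ J/m²
Δh = αQ/(ρcₚ) = 1.6×10⁻⁴ × 5.143×10⁸ / (1028 × 3990) ≈ 0.020062 m

2.01 cm of thermosteric rise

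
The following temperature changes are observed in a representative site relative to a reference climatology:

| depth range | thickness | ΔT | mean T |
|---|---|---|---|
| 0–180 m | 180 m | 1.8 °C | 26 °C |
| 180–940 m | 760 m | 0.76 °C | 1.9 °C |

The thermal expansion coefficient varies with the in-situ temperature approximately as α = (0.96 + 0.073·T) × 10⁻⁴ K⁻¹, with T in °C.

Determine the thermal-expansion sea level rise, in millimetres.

Δh ≈ 156 mm

Layer 1: α = (0.96 + 0.073×26)×10⁻⁴ = 2.858×10⁻⁴ K⁻¹
Layer 2: α = (0.96 + 0.073×1.9)×10⁻⁴ = 1.0987×10⁻⁴ K⁻¹
180 × 2.858×10⁻⁴ × 1.8 = 0.0925992 m
Layer 2: 760 × 0.76 × 1.0987×10⁻⁴ = 0.063460912 m
Δh = 0.0925992 + 0.063460912 = 0.156060112 m ≈ 156 mm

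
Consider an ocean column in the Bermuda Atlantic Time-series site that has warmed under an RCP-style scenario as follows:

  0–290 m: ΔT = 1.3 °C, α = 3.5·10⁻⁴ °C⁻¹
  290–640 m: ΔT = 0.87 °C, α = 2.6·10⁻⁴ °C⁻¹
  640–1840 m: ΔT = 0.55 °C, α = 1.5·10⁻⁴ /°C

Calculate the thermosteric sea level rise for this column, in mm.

about 310 mm

0–290 m: 3.5×10⁻⁴ × 290 × 1.3 = 0.13195 m
0.87 × 2.6×10⁻⁴ × 350 = 0.07917 m
Layer 3: 1200 × 0.55 × 1.5×10⁻⁴ = 0.09900 m
Δh = 0.13195 + 0.07917 + 0.09900 = 0.31012 m ≈ 310 mm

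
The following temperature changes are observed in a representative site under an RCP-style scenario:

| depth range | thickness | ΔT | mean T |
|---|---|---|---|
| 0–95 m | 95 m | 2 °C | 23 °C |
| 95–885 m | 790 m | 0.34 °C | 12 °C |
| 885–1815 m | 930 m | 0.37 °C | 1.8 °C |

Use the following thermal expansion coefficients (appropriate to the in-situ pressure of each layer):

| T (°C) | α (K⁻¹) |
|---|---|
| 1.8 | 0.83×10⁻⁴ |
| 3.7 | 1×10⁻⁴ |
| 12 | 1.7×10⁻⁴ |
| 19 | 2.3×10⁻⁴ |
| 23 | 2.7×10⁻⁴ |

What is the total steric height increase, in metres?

0.126 m of thermosteric rise

Layer 1 at 23 °C → α = 2.7×10⁻⁴ K⁻¹
Layer 2 at 12 °C → α = 1.7×10⁻⁴ K⁻¹
Layer 3 at 1.8 °C → α = 0.83×10⁻⁴ K⁻¹
2.7×10⁻⁴ × 95 × 2 = 0.05130 m
Layer 2: 790 × 0.34 × 1.7×10⁻⁴ = 0.045662 m
Layer 3: 930 × 0.83×10⁻⁴ × 0.37 = 0.0285603 m
Δh = 0.05130 + 0.045662 + 0.0285603 = 0.1255223 m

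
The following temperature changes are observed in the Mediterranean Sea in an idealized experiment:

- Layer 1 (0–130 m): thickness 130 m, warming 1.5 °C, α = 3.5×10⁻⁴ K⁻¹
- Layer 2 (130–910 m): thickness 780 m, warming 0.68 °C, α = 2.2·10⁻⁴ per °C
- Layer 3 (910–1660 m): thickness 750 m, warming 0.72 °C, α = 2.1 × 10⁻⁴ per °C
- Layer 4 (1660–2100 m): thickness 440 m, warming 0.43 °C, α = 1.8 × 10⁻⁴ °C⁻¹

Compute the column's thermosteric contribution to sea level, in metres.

Layer 1: 3.5×10⁻⁴ × 1.5 × 130 = 0.06825 m
780 × 2.2×10⁻⁴ × 0.68 = 0.116688 m
910–1660 m: 2.1×10⁻⁴ × 0.72 × 750 = 0.11340 m
1660–2100 m: 440 × 1.8×10⁻⁴ × 0.43 = 0.034056 m
Δh = 0.06825 + 0.116688 + 0.11340 + 0.034056 = 0.332394 m

about 0.332 m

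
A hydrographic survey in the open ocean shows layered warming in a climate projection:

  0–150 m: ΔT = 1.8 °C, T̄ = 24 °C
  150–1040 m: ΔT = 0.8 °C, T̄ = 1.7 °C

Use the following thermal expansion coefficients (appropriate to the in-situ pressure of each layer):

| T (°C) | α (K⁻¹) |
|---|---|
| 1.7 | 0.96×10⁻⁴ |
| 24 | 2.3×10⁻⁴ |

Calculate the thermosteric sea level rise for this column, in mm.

Layer 1 at 24 °C → α = 2.3×10⁻⁴ K⁻¹
Layer 2 at 1.7 °C → α = 0.96×10⁻⁴ K⁻¹
0–150 m: 150 × 2.3×10⁻⁴ × 1.8 = 0.06210 m
Layer 2: 0.8 × 890 × 0.96×10⁻⁴ = 0.068352 m
Δh = 0.06210 + 0.068352 = 0.130452 m ≈ 130 mm

130 mm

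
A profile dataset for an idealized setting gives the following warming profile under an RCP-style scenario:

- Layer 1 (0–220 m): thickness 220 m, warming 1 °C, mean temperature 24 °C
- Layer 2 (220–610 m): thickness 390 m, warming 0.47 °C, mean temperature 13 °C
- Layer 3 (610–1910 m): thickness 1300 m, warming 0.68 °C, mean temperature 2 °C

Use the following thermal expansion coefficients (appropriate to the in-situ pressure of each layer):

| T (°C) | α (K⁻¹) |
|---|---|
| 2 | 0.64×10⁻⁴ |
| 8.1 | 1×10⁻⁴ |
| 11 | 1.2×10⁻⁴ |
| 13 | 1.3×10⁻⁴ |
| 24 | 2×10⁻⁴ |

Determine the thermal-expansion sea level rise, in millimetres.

Layer 1 at 24 °C → α = 2×10⁻⁴ K⁻¹
Layer 2 at 13 °C → α = 1.3×10⁻⁴ K⁻¹
Layer 3 at 2 °C → α = 0.64×10⁻⁴ K⁻¹
2×10⁻⁴ × 1 × 220 = 0.04400 m
0.47 × 390 × 1.3×10⁻⁴ = 0.023829 m
Layer 3: 0.64×10⁻⁴ × 1300 × 0.68 = 0.056576 m
Δh = 0.04400 + 0.023829 + 0.056576 = 0.124405 m

124 mm of thermosteric rise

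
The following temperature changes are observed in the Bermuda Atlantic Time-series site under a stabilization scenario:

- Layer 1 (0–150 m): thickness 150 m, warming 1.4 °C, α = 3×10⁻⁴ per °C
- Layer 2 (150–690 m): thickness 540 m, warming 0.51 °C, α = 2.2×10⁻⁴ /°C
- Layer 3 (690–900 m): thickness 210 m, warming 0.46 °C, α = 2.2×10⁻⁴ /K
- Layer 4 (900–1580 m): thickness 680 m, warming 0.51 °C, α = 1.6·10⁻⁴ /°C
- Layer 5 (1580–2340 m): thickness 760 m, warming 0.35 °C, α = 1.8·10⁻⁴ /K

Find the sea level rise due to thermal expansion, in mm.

Δh = 248 mm

Layer 1: 1.4 × 150 × 3×10⁻⁴ = 0.06300 m
150–690 m: 2.2×10⁻⁴ × 0.51 × 540 = 0.060588 m
Layer 3: 210 × 0.46 × 2.2×10⁻⁴ = 0.021252 m
Layer 4: 680 × 1.6×10⁻⁴ × 0.51 = 0.055488 m
0.35 × 760 × 1.8×10⁻⁴ = 0.04788 m
Δh = 0.06300 + 0.060588 + 0.021252 + 0.055488 + 0.04788 = 0.248208 m ≈ 248 mm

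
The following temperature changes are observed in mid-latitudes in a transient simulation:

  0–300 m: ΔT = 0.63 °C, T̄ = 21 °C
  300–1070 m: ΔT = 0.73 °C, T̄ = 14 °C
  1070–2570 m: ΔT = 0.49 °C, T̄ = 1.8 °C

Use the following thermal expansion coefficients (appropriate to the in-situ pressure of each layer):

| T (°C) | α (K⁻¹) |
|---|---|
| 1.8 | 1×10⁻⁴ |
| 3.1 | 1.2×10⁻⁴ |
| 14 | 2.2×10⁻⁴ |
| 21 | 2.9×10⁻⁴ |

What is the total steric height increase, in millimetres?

Δh = 250 mm

Layer 1 at 21 °C → α = 2.9×10⁻⁴ K⁻¹
Layer 2 at 14 °C → α = 2.2×10⁻⁴ K⁻¹
Layer 3 at 1.8 °C → α = 1×10⁻⁴ K⁻¹
2.9×10⁻⁴ × 300 × 0.63 = 0.05481 m
Layer 2: 2.2×10⁻⁴ × 0.73 × 770 = 0.123662 m
1070–2570 m: 0.49 × 1×10⁻⁴ × 1500 = 0.07350 m
Δh = 0.05481 + 0.123662 + 0.07350 = 0.251972 m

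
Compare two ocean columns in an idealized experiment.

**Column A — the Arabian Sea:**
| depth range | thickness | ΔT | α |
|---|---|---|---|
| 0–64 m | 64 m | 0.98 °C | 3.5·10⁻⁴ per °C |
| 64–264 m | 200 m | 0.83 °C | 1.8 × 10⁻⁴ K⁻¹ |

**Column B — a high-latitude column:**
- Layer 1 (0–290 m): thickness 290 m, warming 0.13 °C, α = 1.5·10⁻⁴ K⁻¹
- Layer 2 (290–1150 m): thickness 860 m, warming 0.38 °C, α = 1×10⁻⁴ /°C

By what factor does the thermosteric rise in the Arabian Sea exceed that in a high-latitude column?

≈ 1.35×

A 0.98 × 3.5×10⁻⁴ × 64 = 0.021952 m
A 200 × 0.83 × 1.8×10⁻⁴ = 0.02988 m
A total: 0.051832 m
B Layer 1: 1.5×10⁻⁴ × 290 × 0.13 = 0.005655 m
B 290–1150 m: 860 × 0.38 × 1×10⁻⁴ = 0.03268 m
B total: 0.038335 m
Ratio: 0.051832 / 0.038335 ≈ 1.352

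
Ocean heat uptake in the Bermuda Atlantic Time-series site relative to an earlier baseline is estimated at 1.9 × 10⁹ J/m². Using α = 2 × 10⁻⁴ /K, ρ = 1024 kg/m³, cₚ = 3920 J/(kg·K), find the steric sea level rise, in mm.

Δh = αQ/(ρcₚ) = 2×10⁻⁴ × 1.9×10⁹ / (1024 × 3920) ≈ 0.094667 m

about 95 mm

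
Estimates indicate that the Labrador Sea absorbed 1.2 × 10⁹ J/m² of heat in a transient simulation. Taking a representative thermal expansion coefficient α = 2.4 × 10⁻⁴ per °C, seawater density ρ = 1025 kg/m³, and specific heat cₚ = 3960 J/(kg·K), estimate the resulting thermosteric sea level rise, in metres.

Δh = αQ/(ρcₚ) = 2.4×10⁻⁴ × 1.2×10⁹ / (1025 × 3960) ≈ 0.070953 m

Δh = 0.0710 m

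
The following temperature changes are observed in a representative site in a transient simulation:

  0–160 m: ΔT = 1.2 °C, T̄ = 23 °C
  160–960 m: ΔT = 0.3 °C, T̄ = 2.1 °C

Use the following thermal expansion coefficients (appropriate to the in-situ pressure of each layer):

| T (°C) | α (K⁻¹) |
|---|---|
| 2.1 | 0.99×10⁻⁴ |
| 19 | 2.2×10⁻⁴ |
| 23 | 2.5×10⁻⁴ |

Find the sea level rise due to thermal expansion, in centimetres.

Δh ≈ 7.18 cm

Layer 1 at 23 °C → α = 2.5×10⁻⁴ K⁻¹
Layer 2 at 2.1 °C → α = 0.99×10⁻⁴ K⁻¹
2.5×10⁻⁴ × 160 × 1.2 = 0.04800 m
Layer 2: 800 × 0.3 × 0.99×10⁻⁴ = 0.02376 m
Δh = 0.04800 + 0.02376 = 0.07176 m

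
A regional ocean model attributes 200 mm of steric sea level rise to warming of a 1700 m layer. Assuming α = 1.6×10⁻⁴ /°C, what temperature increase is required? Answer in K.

ΔT ≈ 0.74 K

ΔT = Δh/(αH) = 0.2 / (1.6×10⁻⁴ × 1700) ≈ 0.7353 K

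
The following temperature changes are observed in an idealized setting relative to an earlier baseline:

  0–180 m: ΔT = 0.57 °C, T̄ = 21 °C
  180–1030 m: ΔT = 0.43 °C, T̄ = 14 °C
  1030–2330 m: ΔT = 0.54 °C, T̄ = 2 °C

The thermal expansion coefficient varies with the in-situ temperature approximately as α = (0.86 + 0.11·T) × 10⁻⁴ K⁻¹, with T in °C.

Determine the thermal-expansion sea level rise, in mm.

Layer 1: α = (0.86 + 0.11×21)×10⁻⁴ = 3.17×10⁻⁴ K⁻¹
Layer 2: α = (0.86 + 0.11×14)×10⁻⁴ = 2.4×10⁻⁴ K⁻¹
Layer 3: α = (0.86 + 0.11×2)×10⁻⁴ = 1.08×10⁻⁴ K⁻¹
3.17×10⁻⁴ × 0.57 × 180 = 0.0325242 m
2.4×10⁻⁴ × 850 × 0.43 = 0.08772 m
Layer 3: 1.08×10⁻⁴ × 0.54 × 1300 = 0.075816 m
Δh = 0.0325242 + 0.08772 + 0.075816 = 0.1960602 m ≈ 196 mm

196 mm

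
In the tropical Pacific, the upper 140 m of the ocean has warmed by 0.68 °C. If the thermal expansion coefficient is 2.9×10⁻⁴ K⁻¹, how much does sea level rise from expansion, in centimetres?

Δh = αΔT·H = 2.9×10⁻⁴ × 0.68 × 140 = 0.027608 m

2.76 cm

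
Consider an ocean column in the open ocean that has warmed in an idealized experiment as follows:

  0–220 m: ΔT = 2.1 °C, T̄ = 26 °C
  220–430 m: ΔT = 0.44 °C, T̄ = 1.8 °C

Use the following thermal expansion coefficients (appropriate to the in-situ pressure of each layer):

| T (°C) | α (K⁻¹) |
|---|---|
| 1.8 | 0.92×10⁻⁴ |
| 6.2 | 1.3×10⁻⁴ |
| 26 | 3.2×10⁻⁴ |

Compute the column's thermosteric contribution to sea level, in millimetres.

Layer 1 at 26 °C → α = 3.2×10⁻⁴ K⁻¹
Layer 2 at 1.8 °C → α = 0.92×10⁻⁴ K⁻¹
220 × 2.1 × 3.2×10⁻⁴ = 0.14784 m
220–430 m: 210 × 0.92×10⁻⁴ × 0.44 = 0.0085008 m
Δh = 0.14784 + 0.0085008 = 0.1563408 m

Δh = 156 mm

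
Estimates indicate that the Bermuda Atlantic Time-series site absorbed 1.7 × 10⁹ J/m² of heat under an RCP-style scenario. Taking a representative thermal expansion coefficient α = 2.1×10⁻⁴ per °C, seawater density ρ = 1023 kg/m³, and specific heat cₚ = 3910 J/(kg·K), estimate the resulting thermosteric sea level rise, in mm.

Δh = αQ/(ρcₚ) = 2.1×10⁻⁴ × 1.7×10⁹ / (1023 × 3910) ≈ 0.089252 m

89 mm of thermosteric rise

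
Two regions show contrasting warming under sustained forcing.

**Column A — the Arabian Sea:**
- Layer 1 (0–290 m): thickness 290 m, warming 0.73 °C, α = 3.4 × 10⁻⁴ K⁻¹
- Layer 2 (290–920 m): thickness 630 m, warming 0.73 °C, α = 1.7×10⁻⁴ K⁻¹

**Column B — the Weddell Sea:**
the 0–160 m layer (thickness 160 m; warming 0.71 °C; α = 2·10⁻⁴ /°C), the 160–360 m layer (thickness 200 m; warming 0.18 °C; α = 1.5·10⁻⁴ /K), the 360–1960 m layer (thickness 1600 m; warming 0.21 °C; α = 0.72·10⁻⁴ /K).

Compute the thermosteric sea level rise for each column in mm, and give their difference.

A: 150 mm; B: 52 mm; difference 98 mm

A 0–290 m: 290 × 3.4×10⁻⁴ × 0.73 = 0.071978 m
A 290–920 m: 0.73 × 1.7×10⁻⁴ × 630 = 0.078183 m
A total: 0.150161 m
B Layer 1: 160 × 0.71 × 2×10⁻⁴ = 0.02272 m
B 1.5×10⁻⁴ × 200 × 0.18 = 0.00540 m
B 1600 × 0.21 × 0.72×10⁻⁴ = 0.024192 m
B total: 0.052312 m
Difference: 0.150161 − 0.052312 = 0.097849 m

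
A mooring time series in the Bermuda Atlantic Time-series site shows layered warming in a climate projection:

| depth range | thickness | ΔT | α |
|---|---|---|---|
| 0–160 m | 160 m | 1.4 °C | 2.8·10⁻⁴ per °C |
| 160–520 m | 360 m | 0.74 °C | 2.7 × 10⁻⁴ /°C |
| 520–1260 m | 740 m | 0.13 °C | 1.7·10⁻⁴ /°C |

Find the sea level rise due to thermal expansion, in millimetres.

150 mm

2.8×10⁻⁴ × 1.4 × 160 = 0.06272 m
2.7×10⁻⁴ × 0.74 × 360 = 0.071928 m
Layer 3: 1.7×10⁻⁴ × 740 × 0.13 = 0.016354 m
Δh = 0.06272 + 0.071928 + 0.016354 = 0.151002 m ≈ 150 mm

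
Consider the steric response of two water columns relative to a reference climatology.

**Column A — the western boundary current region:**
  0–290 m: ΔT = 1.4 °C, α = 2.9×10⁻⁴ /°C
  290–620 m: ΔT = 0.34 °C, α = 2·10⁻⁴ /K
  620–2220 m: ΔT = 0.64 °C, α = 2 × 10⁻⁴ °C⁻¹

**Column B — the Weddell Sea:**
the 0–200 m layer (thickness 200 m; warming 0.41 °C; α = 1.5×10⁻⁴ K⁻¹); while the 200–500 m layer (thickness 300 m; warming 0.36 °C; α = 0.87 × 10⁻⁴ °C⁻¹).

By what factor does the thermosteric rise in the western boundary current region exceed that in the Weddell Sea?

≈ 15.9×

A Layer 1: 290 × 2.9×10⁻⁴ × 1.4 = 0.11774 m
A Layer 2: 330 × 2×10⁻⁴ × 0.34 = 0.02244 m
A 620–2220 m: 0.64 × 1600 × 2×10⁻⁴ = 0.20480 m
A total: 0.34498 m
B Layer 1: 200 × 1.5×10⁻⁴ × 0.41 = 0.01230 m
B Layer 2: 0.36 × 300 × 0.87×10⁻⁴ = 0.009396 m
B total: 0.021696 m
Ratio: 0.34498 / 0.021696 ≈ 15.90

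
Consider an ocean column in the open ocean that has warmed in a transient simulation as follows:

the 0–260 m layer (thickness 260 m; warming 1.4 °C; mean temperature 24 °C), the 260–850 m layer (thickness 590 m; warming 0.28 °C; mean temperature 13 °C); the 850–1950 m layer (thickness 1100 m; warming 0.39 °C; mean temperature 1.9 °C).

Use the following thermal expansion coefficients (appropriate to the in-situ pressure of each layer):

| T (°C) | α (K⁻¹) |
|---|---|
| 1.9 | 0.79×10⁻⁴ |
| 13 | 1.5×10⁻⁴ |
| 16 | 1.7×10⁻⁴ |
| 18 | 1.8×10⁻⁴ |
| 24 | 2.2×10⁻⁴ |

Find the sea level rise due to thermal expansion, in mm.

Δh ≈ 139 mm

Layer 1 at 24 °C → α = 2.2×10⁻⁴ K⁻¹
Layer 2 at 13 °C → α = 1.5×10⁻⁴ K⁻¹
Layer 3 at 1.9 °C → α = 0.79×10⁻⁴ K⁻¹
2.2×10⁻⁴ × 260 × 1.4 = 0.08008 m
260–850 m: 1.5×10⁻⁴ × 590 × 0.28 = 0.02478 m
0.79×10⁻⁴ × 1100 × 0.39 = 0.033891 m
Δh = 0.08008 + 0.02478 + 0.033891 = 0.138751 m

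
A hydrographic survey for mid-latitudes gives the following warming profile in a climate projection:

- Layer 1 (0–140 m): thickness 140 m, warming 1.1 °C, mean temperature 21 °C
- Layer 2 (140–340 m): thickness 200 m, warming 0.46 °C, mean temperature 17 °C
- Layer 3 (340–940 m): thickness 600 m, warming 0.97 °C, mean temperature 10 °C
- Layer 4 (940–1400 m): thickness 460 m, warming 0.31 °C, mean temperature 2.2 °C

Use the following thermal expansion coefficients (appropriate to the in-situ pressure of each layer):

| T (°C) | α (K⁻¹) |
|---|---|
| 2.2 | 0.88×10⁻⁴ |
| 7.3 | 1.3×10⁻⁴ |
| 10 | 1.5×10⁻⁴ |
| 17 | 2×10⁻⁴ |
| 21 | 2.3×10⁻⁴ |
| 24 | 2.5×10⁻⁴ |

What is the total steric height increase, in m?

0.15 m

Layer 1 at 21 °C → α = 2.3×10⁻⁴ K⁻¹
Layer 2 at 17 °C → α = 2×10⁻⁴ K⁻¹
Layer 3 at 10 °C → α = 1.5×10⁻⁴ K⁻¹
Layer 4 at 2.2 °C → α = 0.88×10⁻⁴ K⁻¹
Layer 1: 140 × 2.3×10⁻⁴ × 1.1 = 0.03542 m
Layer 2: 200 × 0.46 × 2×10⁻⁴ = 0.01840 m
Layer 3: 0.97 × 1.5×10⁻⁴ × 600 = 0.08730 m
0.88×10⁻⁴ × 0.31 × 460 = 0.0125488 m
Δh = 0.03542 + 0.01840 + 0.08730 + 0.0125488 = 0.1536688 m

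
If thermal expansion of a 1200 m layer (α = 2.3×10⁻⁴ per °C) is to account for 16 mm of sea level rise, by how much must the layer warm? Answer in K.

ΔT = Δh/(αH) = 0.016 / (2.3×10⁻⁴ × 1200) ≈ 0.05797 K

ΔT ≈ 0.058 K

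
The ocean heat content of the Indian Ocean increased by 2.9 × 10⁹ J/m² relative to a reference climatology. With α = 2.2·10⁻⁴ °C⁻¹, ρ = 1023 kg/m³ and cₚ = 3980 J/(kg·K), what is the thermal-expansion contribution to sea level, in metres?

Δh = αQ/(ρcₚ) = 2.2×10⁻⁴ × 2.9×10⁹ / (1023 × 3980) ≈ 0.15670 m

0.16 m of thermosteric rise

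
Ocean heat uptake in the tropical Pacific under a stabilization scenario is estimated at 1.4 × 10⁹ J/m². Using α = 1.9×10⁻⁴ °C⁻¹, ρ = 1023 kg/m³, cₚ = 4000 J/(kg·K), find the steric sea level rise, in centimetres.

6.5 cm of thermosteric rise

Δh = αQ/(ρcₚ) = 1.9×10⁻⁴ × 1.4×10⁹ / (1023 × 4000) ≈ 0.065005 m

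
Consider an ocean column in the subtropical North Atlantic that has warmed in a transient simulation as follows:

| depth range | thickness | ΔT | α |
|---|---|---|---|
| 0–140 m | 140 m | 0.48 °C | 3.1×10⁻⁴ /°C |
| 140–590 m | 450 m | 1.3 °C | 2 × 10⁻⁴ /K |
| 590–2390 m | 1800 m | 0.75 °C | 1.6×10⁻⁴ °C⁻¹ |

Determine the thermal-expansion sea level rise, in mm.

0–140 m: 140 × 0.48 × 3.1×10⁻⁴ = 0.020832 m
2×10⁻⁴ × 1.3 × 450 = 0.11700 m
Layer 3: 1800 × 0.75 × 1.6×10⁻⁴ = 0.21600 m
Δh = 0.020832 + 0.11700 + 0.21600 = 0.353832 m

Δh ≈ 354 mm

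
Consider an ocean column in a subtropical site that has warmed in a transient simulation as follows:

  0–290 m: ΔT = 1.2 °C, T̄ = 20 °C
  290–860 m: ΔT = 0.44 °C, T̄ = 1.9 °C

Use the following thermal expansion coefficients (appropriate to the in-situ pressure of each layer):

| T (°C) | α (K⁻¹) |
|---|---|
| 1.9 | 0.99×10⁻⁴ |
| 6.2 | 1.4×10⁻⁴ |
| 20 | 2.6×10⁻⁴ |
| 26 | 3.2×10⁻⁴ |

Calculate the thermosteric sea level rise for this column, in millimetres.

Layer 1 at 20 °C → α = 2.6×10⁻⁴ K⁻¹
Layer 2 at 1.9 °C → α = 0.99×10⁻⁴ K⁻¹
0–290 m: 2.6×10⁻⁴ × 290 × 1.2 = 0.09048 m
0.99×10⁻⁴ × 0.44 × 570 = 0.0248292 m
Δh = 0.09048 + 0.0248292 = 0.1153092 m

Δh = 115 mm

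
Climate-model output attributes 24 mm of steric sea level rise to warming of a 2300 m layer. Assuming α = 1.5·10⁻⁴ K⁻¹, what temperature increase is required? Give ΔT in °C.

ΔT = Δh/(αH) = 0.024 / (1.5×10⁻⁴ × 2300) ≈ 0.06957 °C

about 0.0696 °C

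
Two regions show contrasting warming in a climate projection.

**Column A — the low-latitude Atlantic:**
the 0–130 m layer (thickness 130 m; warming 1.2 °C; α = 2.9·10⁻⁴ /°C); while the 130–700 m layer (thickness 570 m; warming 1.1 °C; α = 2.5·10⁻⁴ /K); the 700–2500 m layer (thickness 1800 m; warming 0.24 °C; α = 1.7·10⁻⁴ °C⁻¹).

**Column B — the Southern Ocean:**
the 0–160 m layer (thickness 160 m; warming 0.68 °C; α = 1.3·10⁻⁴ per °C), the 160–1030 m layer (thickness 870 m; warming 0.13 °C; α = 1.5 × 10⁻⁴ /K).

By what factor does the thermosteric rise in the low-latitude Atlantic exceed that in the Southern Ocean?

A 130 × 2.9×10⁻⁴ × 1.2 = 0.04524 m
A 130–700 m: 2.5×10⁻⁴ × 1.1 × 570 = 0.15675 m
A Layer 3: 0.24 × 1.7×10⁻⁴ × 1800 = 0.07344 m
A total: 0.27543 m
B 160 × 0.68 × 1.3×10⁻⁴ = 0.014144 m
B 0.13 × 1.5×10⁻⁴ × 870 = 0.016965 m
B total: 0.031109 m
Ratio: 0.27543 / 0.031109 ≈ 8.854

8.9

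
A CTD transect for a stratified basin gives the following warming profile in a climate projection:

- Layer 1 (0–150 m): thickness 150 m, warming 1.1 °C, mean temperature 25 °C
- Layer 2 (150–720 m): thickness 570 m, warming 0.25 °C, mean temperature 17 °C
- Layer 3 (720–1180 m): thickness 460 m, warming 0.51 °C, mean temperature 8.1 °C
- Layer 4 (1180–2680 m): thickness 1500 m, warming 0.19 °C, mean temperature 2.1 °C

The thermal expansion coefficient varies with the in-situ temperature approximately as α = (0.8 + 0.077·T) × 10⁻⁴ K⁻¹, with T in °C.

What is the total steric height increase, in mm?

136 mm of thermosteric rise

Layer 1: α = (0.8 + 0.077×25)×10⁻⁴ = 2.725×10⁻⁴ K⁻¹
Layer 2: α = (0.8 + 0.077×17)×10⁻⁴ = 2.109×10⁻⁴ K⁻¹
Layer 3: α = (0.8 + 0.077×8.1)×10⁻⁴ = 1.4237×10⁻⁴ K⁻¹
Layer 4: α = (0.8 + 0.077×2.1)×10⁻⁴ = 0.9617×10⁻⁴ K⁻¹
1.1 × 2.725×10⁻⁴ × 150 = 0.0449625 m
Layer 2: 0.25 × 570 × 2.109×10⁻⁴ = 0.03005325 m
Layer 3: 1.4237×10⁻⁴ × 460 × 0.51 = 0.033400002 m
Layer 4: 0.9617×10⁻⁴ × 1500 × 0.19 = 0.02740845 m
Δh = 0.0449625 + 0.03005325 + 0.033400002 + 0.02740845 = 0.135824202 m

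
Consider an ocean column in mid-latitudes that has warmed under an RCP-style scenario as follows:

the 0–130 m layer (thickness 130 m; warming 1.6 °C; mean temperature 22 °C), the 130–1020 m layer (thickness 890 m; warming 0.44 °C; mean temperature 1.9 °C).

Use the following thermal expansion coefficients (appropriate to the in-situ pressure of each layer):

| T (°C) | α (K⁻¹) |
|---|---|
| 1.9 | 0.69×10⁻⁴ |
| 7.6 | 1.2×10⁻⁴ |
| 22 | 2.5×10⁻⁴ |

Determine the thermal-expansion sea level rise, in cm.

Layer 1 at 22 °C → α = 2.5×10⁻⁴ K⁻¹
Layer 2 at 1.9 °C → α = 0.69×10⁻⁴ K⁻¹
0–130 m: 2.5×10⁻⁴ × 130 × 1.6 = 0.05200 m
130–1020 m: 0.44 × 890 × 0.69×10⁻⁴ = 0.0270204 m
Δh = 0.05200 + 0.0270204 = 0.0790204 m ≈ 7.90 cm

7.90 cm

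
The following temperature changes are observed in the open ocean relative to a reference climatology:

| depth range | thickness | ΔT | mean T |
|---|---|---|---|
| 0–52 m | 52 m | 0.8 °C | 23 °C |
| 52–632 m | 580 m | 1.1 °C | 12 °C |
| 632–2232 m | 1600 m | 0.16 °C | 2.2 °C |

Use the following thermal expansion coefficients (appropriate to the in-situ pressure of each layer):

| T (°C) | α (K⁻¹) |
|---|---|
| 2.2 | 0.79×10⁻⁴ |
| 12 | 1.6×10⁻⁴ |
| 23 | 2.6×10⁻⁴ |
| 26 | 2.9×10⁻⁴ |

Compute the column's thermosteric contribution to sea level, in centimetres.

Δh = 13 cm

Layer 1 at 23 °C → α = 2.6×10⁻⁴ K⁻¹
Layer 2 at 12 °C → α = 1.6×10⁻⁴ K⁻¹
Layer 3 at 2.2 °C → α = 0.79×10⁻⁴ K⁻¹
2.6×10⁻⁴ × 0.8 × 52 = 0.010816 m
1.6×10⁻⁴ × 580 × 1.1 = 0.10208 m
632–2232 m: 0.16 × 0.79×10⁻⁴ × 1600 = 0.020224 m
Δh = 0.010816 + 0.10208 + 0.020224 = 0.13312 m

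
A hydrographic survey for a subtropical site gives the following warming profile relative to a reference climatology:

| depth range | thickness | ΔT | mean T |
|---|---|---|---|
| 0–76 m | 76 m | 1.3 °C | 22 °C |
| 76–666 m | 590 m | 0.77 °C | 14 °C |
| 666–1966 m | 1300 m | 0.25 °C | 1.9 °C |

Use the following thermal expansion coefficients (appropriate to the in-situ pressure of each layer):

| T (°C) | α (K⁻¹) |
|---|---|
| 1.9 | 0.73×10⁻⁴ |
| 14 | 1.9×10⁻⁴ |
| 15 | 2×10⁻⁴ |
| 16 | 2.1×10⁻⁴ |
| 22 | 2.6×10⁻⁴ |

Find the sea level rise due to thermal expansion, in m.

about 0.136 m

Layer 1 at 22 °C → α = 2.6×10⁻⁴ K⁻¹
Layer 2 at 14 °C → α = 1.9×10⁻⁴ K⁻¹
Layer 3 at 1.9 °C → α = 0.73×10⁻⁴ K⁻¹
2.6×10⁻⁴ × 76 × 1.3 = 0.025688 m
0.77 × 590 × 1.9×10⁻⁴ = 0.086317 m
Layer 3: 0.73×10⁻⁴ × 1300 × 0.25 = 0.023725 m
Δh = 0.025688 + 0.086317 + 0.023725 = 0.13573 m ≈ 0.136 m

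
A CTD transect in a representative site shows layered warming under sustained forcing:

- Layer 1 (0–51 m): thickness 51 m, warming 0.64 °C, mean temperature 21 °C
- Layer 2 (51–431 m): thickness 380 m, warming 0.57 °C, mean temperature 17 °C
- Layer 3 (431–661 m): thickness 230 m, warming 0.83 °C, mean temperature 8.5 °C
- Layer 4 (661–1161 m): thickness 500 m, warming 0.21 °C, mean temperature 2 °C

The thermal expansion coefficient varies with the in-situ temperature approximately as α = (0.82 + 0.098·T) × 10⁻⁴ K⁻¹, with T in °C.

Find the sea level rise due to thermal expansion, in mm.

Δh = 105 mm

Layer 1: α = (0.82 + 0.098×21)×10⁻⁴ = 2.878×10⁻⁴ K⁻¹
Layer 2: α = (0.82 + 0.098×17)×10⁻⁴ = 2.486×10⁻⁴ K⁻¹
Layer 3: α = (0.82 + 0.098×8.5)×10⁻⁴ = 1.653×10⁻⁴ K⁻¹
Layer 4: α = (0.82 + 0.098×2)×10⁻⁴ = 1.016×10⁻⁴ K⁻¹
51 × 0.64 × 2.878×10⁻⁴ = 0.009393792 m
Layer 2: 2.486×10⁻⁴ × 0.57 × 380 = 0.05384676 m
Layer 3: 0.83 × 230 × 1.653×10⁻⁴ = 0.03155577 m
1.016×10⁻⁴ × 0.21 × 500 = 0.010668 m
Δh = 0.009393792 + 0.05384676 + 0.03155577 + 0.010668 = 0.105464322 m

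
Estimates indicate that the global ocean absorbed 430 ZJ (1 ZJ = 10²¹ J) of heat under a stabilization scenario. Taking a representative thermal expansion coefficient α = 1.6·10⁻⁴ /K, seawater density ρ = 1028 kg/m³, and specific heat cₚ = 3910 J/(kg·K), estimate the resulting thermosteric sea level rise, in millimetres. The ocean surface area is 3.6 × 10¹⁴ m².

about 48 mm

Per unit area: Q = 430×10²¹ / (3.6×10¹⁴) ≈ 1.194×10⁹ J/m²
Δh = αQ/(ρcₚ) = 1.6×10⁻⁴ × 1.194×10⁹ / (1028 × 3910) ≈ 0.047529 m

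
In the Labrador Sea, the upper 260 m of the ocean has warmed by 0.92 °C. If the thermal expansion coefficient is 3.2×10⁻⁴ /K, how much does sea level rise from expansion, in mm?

Δh = αΔT·H = 3.2×10⁻⁴ × 0.92 × 260 = 0.076544 m

about 76.5 mm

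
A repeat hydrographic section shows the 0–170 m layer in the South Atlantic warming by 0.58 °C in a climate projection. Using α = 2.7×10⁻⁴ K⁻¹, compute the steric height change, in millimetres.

Δh = αΔT·H = 2.7×10⁻⁴ × 0.58 × 170 = 0.026622 m

Δh = 26.6 mm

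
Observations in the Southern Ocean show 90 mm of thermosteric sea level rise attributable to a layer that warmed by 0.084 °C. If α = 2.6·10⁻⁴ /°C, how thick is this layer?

about 4120 m

H = Δh/(αΔT) = 0.09 / (2.6×10⁻⁴ × 0.084) ≈ 4121 m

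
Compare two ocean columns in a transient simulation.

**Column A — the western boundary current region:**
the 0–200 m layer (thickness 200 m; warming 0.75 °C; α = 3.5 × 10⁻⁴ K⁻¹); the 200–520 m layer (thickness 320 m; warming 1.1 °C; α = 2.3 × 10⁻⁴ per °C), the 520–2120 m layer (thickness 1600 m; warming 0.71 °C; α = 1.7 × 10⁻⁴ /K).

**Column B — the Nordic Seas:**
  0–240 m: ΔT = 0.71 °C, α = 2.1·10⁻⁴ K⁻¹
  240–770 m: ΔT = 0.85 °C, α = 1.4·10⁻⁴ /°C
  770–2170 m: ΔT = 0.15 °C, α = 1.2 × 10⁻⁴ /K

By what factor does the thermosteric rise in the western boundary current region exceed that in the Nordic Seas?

2.6

A 200 × 3.5×10⁻⁴ × 0.75 = 0.05250 m
A Layer 2: 2.3×10⁻⁴ × 320 × 1.1 = 0.08096 m
A Layer 3: 1600 × 1.7×10⁻⁴ × 0.71 = 0.19312 m
A total: 0.32658 m
B 0–240 m: 0.71 × 240 × 2.1×10⁻⁴ = 0.035784 m
B 240–770 m: 0.85 × 530 × 1.4×10⁻⁴ = 0.06307 m
B 770–2170 m: 1.2×10⁻⁴ × 1400 × 0.15 = 0.02520 m
B total: 0.124054 m
Ratio: 0.32658 / 0.124054 ≈ 2.633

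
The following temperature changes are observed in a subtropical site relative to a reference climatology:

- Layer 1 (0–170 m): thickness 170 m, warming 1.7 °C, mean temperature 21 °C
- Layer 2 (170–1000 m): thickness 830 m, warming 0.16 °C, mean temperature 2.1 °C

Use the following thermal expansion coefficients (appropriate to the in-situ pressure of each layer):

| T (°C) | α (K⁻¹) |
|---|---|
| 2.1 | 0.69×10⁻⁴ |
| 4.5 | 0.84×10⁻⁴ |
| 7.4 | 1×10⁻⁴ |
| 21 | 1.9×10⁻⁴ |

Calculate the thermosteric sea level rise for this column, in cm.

Layer 1 at 21 °C → α = 1.9×10⁻⁴ K⁻¹
Layer 2 at 2.1 °C → α = 0.69×10⁻⁴ K⁻¹
Layer 1: 1.7 × 170 × 1.9×10⁻⁴ = 0.05491 m
Layer 2: 0.16 × 830 × 0.69×10⁻⁴ = 0.0091632 m
Δh = 0.05491 + 0.0091632 = 0.0640732 m ≈ 6.41 cm

6.41 cm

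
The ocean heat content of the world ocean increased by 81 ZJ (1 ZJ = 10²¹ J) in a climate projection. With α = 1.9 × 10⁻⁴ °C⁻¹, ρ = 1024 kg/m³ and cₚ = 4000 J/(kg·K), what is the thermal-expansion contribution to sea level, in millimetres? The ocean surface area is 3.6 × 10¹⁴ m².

Δh ≈ 10.4 mm

Per unit area: Q = 81×10²¹ / (3.6×10¹⁴) = 2.25×10⁸ J/m²
Δh = αQ/(ρcₚ) = 1.9×10⁻⁴ × 2.25×10⁸ / (1024 × 4000) ≈ 0.010437 m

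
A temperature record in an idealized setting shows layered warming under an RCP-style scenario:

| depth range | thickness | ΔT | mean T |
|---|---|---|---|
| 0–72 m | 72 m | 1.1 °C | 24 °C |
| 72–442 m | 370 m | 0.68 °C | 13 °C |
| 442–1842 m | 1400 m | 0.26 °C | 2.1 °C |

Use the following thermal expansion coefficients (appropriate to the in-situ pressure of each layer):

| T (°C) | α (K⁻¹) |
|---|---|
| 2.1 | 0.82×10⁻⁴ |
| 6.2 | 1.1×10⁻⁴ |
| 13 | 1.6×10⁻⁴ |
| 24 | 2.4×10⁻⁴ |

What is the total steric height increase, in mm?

Layer 1 at 24 °C → α = 2.4×10⁻⁴ K⁻¹
Layer 2 at 13 °C → α = 1.6×10⁻⁴ K⁻¹
Layer 3 at 2.1 °C → α = 0.82×10⁻⁴ K⁻¹
0–72 m: 1.1 × 2.4×10⁻⁴ × 72 = 0.019008 m
Layer 2: 370 × 1.6×10⁻⁴ × 0.68 = 0.040256 m
Layer 3: 0.82×10⁻⁴ × 0.26 × 1400 = 0.029848 m
Δh = 0.019008 + 0.040256 + 0.029848 = 0.089112 m

about 89 mm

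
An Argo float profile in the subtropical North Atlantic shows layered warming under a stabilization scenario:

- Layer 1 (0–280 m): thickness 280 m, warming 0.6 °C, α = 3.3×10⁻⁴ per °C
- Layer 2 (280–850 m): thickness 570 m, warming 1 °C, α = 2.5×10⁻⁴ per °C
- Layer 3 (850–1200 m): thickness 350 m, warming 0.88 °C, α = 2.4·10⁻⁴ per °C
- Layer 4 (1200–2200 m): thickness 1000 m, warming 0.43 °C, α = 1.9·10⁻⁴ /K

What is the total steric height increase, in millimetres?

Layer 1: 280 × 0.6 × 3.3×10⁻⁴ = 0.05544 m
570 × 2.5×10⁻⁴ × 1 = 0.14250 m
Layer 3: 2.4×10⁻⁴ × 350 × 0.88 = 0.07392 m
1200–2200 m: 1000 × 0.43 × 1.9×10⁻⁴ = 0.08170 m
Δh = 0.05544 + 0.14250 + 0.07392 + 0.08170 = 0.35356 m ≈ 354 mm

Δh ≈ 354 mm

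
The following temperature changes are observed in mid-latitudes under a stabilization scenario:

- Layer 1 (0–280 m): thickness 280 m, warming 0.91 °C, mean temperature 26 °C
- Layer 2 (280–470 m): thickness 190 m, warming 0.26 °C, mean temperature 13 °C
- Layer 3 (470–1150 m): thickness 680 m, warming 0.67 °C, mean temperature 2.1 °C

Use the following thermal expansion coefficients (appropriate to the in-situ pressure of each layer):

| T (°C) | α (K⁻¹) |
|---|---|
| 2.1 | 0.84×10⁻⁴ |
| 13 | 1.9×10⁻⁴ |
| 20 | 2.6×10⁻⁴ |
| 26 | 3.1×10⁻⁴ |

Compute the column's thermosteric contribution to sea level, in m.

Layer 1 at 26 °C → α = 3.1×10⁻⁴ K⁻¹
Layer 2 at 13 °C → α = 1.9×10⁻⁴ K⁻¹
Layer 3 at 2.1 °C → α = 0.84×10⁻⁴ K⁻¹
0–280 m: 0.91 × 280 × 3.1×10⁻⁴ = 0.078988 m
Layer 2: 190 × 0.26 × 1.9×10⁻⁴ = 0.009386 m
Layer 3: 0.84×10⁻⁴ × 0.67 × 680 = 0.0382704 m
Δh = 0.078988 + 0.009386 + 0.0382704 = 0.1266444 m ≈ 0.127 m

Δh = 0.127 m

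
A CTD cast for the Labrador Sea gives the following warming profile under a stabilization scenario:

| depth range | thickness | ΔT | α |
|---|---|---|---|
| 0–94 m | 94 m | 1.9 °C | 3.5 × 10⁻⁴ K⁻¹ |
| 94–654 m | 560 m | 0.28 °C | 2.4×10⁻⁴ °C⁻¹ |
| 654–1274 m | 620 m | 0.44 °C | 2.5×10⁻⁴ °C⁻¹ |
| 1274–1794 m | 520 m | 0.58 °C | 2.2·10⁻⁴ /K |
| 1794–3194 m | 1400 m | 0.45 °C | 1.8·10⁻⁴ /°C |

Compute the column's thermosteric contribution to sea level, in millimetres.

3.5×10⁻⁴ × 94 × 1.9 = 0.06251 m
0.28 × 2.4×10⁻⁴ × 560 = 0.037632 m
Layer 3: 0.44 × 2.5×10⁻⁴ × 620 = 0.06820 m
Layer 4: 2.2×10⁻⁴ × 520 × 0.58 = 0.066352 m
Layer 5: 1.8×10⁻⁴ × 0.45 × 1400 = 0.11340 m
Δh = 0.06251 + 0.037632 + 0.06820 + 0.066352 + 0.11340 = 0.348094 m

348 mm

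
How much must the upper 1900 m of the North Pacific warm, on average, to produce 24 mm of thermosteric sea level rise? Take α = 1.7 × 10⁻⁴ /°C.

ΔT = Δh/(αH) = 0.024 / (1.7×10⁻⁴ × 1900) ≈ 0.07430 K

ΔT ≈ 0.0743 K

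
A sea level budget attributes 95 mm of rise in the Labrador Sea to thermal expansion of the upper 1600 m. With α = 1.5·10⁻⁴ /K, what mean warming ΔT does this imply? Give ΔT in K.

ΔT = Δh/(αH) = 0.095 / (1.5×10⁻⁴ × 1600) ≈ 0.3958 K

ΔT ≈ 0.40 K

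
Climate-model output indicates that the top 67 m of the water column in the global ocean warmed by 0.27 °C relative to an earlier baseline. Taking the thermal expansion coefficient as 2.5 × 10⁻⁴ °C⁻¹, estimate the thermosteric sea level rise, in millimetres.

Δh = αΔT·H = 2.5×10⁻⁴ × 0.27 × 67 = 0.0045225 m

Δh ≈ 4.5 mm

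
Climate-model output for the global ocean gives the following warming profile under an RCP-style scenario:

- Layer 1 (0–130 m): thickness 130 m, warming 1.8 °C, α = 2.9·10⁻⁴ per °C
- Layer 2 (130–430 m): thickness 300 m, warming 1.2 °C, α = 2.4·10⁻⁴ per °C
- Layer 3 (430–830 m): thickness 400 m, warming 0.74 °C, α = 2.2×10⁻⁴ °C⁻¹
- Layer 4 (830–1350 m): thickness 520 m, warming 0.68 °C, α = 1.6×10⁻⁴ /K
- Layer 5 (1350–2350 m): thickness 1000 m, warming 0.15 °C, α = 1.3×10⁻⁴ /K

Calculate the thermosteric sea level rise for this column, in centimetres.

30 cm

0–130 m: 1.8 × 2.9×10⁻⁴ × 130 = 0.06786 m
2.4×10⁻⁴ × 1.2 × 300 = 0.08640 m
430–830 m: 2.2×10⁻⁴ × 400 × 0.74 = 0.06512 m
520 × 1.6×10⁻⁴ × 0.68 = 0.056576 m
1000 × 1.3×10⁻⁴ × 0.15 = 0.01950 m
Δh = 0.06786 + 0.08640 + 0.06512 + 0.056576 + 0.01950 = 0.295456 m ≈ 30 cm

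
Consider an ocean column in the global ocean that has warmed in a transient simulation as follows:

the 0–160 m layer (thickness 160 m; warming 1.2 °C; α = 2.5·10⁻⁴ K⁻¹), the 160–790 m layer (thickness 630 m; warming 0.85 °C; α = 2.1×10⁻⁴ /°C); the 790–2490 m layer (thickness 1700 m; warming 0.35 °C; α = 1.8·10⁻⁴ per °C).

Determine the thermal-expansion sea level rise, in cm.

0–160 m: 160 × 2.5×10⁻⁴ × 1.2 = 0.04800 m
2.1×10⁻⁴ × 0.85 × 630 = 0.112455 m
790–2490 m: 1700 × 1.8×10⁻⁴ × 0.35 = 0.10710 m
Δh = 0.04800 + 0.112455 + 0.10710 = 0.267555 m

Δh = 27 cm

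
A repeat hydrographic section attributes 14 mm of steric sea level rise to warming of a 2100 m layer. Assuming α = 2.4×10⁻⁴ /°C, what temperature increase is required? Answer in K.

ΔT = Δh/(αH) = 0.014 / (2.4×10⁻⁴ × 2100) ≈ 0.02778 K

ΔT ≈ 0.0278 K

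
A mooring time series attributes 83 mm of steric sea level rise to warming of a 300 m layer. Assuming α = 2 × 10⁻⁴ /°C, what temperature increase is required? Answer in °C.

1.38 °C

ΔT = Δh/(αH) = 0.083 / (2×10⁻⁴ × 300) ≈ 1.383 °C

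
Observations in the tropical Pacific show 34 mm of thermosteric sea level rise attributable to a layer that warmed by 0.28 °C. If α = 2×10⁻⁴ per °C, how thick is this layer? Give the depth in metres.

H = Δh/(αΔT) = 0.034 / (2×10⁻⁴ × 0.28) ≈ 607.1 m

607 m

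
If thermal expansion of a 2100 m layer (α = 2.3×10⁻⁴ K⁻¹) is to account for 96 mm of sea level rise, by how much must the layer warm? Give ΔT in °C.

ΔT = Δh/(αH) = 0.096 / (2.3×10⁻⁴ × 2100) ≈ 0.1988 °C

about 0.199 °C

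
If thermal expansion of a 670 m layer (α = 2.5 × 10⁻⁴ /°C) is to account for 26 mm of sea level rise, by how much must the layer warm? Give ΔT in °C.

ΔT = Δh/(αH) = 0.026 / (2.5×10⁻⁴ × 670) ≈ 0.1552 °C

0.155 °C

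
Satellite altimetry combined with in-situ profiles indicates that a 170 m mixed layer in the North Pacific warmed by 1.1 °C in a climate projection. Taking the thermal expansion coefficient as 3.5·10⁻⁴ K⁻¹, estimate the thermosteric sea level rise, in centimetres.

Δh = αΔT·H = 3.5×10⁻⁴ × 1.1 × 170 = 0.06545 m

6.5 cm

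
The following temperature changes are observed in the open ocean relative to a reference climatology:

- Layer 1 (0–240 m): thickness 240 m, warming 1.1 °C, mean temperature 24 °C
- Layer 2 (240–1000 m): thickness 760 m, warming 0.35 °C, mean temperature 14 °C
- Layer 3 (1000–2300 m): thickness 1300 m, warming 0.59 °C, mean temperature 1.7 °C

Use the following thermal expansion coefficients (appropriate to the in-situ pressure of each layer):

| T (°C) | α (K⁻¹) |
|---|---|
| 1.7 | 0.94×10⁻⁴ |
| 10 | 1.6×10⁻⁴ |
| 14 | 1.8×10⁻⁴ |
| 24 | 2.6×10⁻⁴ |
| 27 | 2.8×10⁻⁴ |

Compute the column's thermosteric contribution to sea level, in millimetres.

189 mm

Layer 1 at 24 °C → α = 2.6×10⁻⁴ K⁻¹
Layer 2 at 14 °C → α = 1.8×10⁻⁴ K⁻¹
Layer 3 at 1.7 °C → α = 0.94×10⁻⁴ K⁻¹
0–240 m: 240 × 1.1 × 2.6×10⁻⁴ = 0.06864 m
Layer 2: 1.8×10⁻⁴ × 0.35 × 760 = 0.04788 m
Layer 3: 0.94×10⁻⁴ × 0.59 × 1300 = 0.072098 m
Δh = 0.06864 + 0.04788 + 0.072098 = 0.188618 m ≈ 189 mm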